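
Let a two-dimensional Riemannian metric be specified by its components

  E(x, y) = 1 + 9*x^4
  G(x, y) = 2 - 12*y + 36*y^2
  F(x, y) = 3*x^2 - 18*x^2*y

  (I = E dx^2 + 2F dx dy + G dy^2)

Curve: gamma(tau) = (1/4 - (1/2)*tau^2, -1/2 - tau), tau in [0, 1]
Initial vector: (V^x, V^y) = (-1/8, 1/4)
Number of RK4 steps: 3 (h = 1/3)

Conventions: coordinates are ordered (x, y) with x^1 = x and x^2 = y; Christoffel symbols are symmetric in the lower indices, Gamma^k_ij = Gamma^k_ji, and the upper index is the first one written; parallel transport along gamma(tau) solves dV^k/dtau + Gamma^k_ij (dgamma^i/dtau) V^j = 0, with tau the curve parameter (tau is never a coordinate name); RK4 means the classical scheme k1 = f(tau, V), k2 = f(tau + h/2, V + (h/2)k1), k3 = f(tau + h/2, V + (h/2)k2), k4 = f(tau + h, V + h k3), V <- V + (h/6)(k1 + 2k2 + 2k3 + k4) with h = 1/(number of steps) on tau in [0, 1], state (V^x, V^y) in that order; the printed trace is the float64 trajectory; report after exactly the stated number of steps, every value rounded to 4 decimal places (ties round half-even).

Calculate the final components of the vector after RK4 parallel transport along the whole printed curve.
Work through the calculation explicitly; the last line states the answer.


gamma'(tau) = (-tau, -1); f(tau, V)^k = -Gamma^k_ij(gamma(tau)) gamma'^i(tau) V^j; h = 1/3; intermediate values shown to 6 dp
curve data and Christoffel symbols at the stage parameters:
  tau = 0.000000: gamma = (0.250000, -0.500000), gamma' = (0.000000, -1.000000); Gamma_xxx = 0.016510, Gamma_xxy = 0.000000, Gamma_xyy = -0.066040, Gamma_yxx = 0.352213, Gamma_yxy = 0.000000, Gamma_yyy = -1.408851
  tau = 0.166667: gamma = (0.236111, -0.666667), gamma' = (-0.166667, -1.000000); Gamma_xxx = 0.009103, Gamma_xxy = 0.000000, Gamma_xyy = -0.038554, Gamma_yxx = 0.272143, Gamma_yxy = 0.000000, Gamma_yyy = -1.152606
  tau = 0.333333: gamma = (0.194444, -0.833333), gamma' = (-0.333333, -1.000000); Gamma_xxx = 0.003575, Gamma_xxy = 0.000000, Gamma_xyy = -0.018387, Gamma_yxx = 0.189123, Gamma_yxy = 0.000000, Gamma_yyy = -0.972635
  tau = 0.500000: gamma = (0.125000, -1.000000), gamma' = (-0.500000, -1.000000); Gamma_xxx = 0.000703, Gamma_xxy = 0.000000, Gamma_xyy = -0.005625, Gamma_yxx = 0.104995, Gamma_yxy = 0.000000, Gamma_yyy = -0.839963
  tau = 0.666667: gamma = (0.027778, -1.166667), gamma' = (-0.666667, -1.000000); Gamma_xxx = 0.000006, Gamma_xxy = 0.000000, Gamma_xyy = -0.000214, Gamma_yxx = 0.020513, Gamma_yxy = 0.000000, Gamma_yyy = -0.738461
  tau = 0.833333: gamma = (-0.097222, -1.333333), gamma' = (-0.833333, -1.000000); Gamma_xxx = -0.000202, Gamma_xxy = 0.000000, Gamma_xyy = -0.002075, Gamma_yxx = -0.064024, Gamma_yxy = 0.000000, Gamma_yyy = -0.658530
  tau = 1.000000: gamma = (-0.250000, -1.500000), gamma' = (-1.000000, -1.000000); Gamma_xxx = -0.002784, Gamma_xxy = 0.000000, Gamma_xyy = -0.011135, Gamma_yxx = -0.148463, Gamma_yxy = 0.000000, Gamma_yyy = -0.593853
step 0: V^x = -0.1250, V^y = 0.2500
step 1: k1 = (-0.016510, -0.352213), k2 = (-0.007569, -0.226286), k3 = (-0.008376, -0.250409), k4 = (-0.003214, -0.170029); V <- V + (h/6)(k1 + 2k2 + 2k3 + k4): V^x = -0.1279, V^y = 0.1680
step 2: k1 = (-0.003242, -0.171484), k2 = (-0.000829, -0.123866), k3 = (-0.000874, -0.130511), k4 = (-0.000027, -0.093704); V <- V + (h/6)(k1 + 2k2 + 2k3 + k4): V^x = -0.1282, V^y = 0.1250
step 3: k1 = (-0.000027, -0.094079), k2 = (-0.000205, -0.065164), k3 = (-0.000215, -0.068336), k4 = (-0.000781, -0.041669); V <- V + (h/6)(k1 + 2k2 + 2k3 + k4): V^x = -0.1283, V^y = 0.1026

Answer: V^x = -0.1283, V^y = 0.1026


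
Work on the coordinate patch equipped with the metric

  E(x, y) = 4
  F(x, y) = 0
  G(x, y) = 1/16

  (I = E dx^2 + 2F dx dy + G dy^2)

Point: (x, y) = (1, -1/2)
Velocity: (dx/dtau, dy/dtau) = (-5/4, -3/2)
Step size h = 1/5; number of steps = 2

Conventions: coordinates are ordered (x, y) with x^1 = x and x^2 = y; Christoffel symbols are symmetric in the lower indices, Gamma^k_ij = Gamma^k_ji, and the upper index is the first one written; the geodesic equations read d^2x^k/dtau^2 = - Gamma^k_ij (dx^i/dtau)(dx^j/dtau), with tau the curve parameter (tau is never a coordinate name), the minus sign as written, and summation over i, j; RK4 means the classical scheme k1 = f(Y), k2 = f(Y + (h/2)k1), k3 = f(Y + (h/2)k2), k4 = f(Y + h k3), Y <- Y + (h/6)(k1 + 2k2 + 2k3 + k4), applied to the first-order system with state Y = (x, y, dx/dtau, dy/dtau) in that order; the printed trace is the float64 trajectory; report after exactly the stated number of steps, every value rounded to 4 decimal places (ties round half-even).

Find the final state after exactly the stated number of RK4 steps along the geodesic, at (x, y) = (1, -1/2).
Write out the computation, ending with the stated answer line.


f(Y) = (dx/dtau, dy/dtau, -Gamma^x_ij Y'^i Y'^j, -Gamma^y_ij Y'^i Y'^j) with the Gammas evaluated at the stage position; h = 0.200000; intermediate values shown to 6 dp
step 0: x = 1.0000, y = -0.5000, dx/dtau = -1.2500, dy/dtau = -1.5000
step 1:
  k1: at (x, y) = (1.000000, -0.500000), (dx/dtau, dy/dtau) = (-1.250000, -1.500000); Gamma_xxx = 0.000000, Gamma_xxy = 0.000000, Gamma_xyy = 0.000000, Gamma_yxx = 0.000000, Gamma_yxy = 0.000000, Gamma_yyy = 0.000000; k1 = (-1.250000, -1.500000, 0.000000, 0.000000)
  k2: at (x, y) = (0.875000, -0.650000), (dx/dtau, dy/dtau) = (-1.250000, -1.500000); Gamma_xxx = 0.000000, Gamma_xxy = 0.000000, Gamma_xyy = 0.000000, Gamma_yxx = 0.000000, Gamma_yxy = 0.000000, Gamma_yyy = 0.000000; k2 = (-1.250000, -1.500000, 0.000000, 0.000000)
  k3: at (x, y) = (0.875000, -0.650000), (dx/dtau, dy/dtau) = (-1.250000, -1.500000); Gamma_xxx = 0.000000, Gamma_xxy = 0.000000, Gamma_xyy = 0.000000, Gamma_yxx = 0.000000, Gamma_yxy = 0.000000, Gamma_yyy = 0.000000; k3 = (-1.250000, -1.500000, 0.000000, 0.000000)
  k4: at (x, y) = (0.750000, -0.800000), (dx/dtau, dy/dtau) = (-1.250000, -1.500000); Gamma_xxx = 0.000000, Gamma_xxy = 0.000000, Gamma_xyy = 0.000000, Gamma_yxx = 0.000000, Gamma_yxy = 0.000000, Gamma_yyy = 0.000000; k4 = (-1.250000, -1.500000, 0.000000, 0.000000)
  Y <- Y + (h/6)(k1 + 2k2 + 2k3 + k4): x = 0.7500, y = -0.8000, dx/dtau = -1.2500, dy/dtau = -1.5000
step 2:
  k1: at (x, y) = (0.750000, -0.800000), (dx/dtau, dy/dtau) = (-1.250000, -1.500000); Gamma_xxx = 0.000000, Gamma_xxy = 0.000000, Gamma_xyy = 0.000000, Gamma_yxx = 0.000000, Gamma_yxy = 0.000000, Gamma_yyy = 0.000000; k1 = (-1.250000, -1.500000, 0.000000, 0.000000)
  k2: at (x, y) = (0.625000, -0.950000), (dx/dtau, dy/dtau) = (-1.250000, -1.500000); Gamma_xxx = 0.000000, Gamma_xxy = 0.000000, Gamma_xyy = 0.000000, Gamma_yxx = 0.000000, Gamma_yxy = 0.000000, Gamma_yyy = 0.000000; k2 = (-1.250000, -1.500000, 0.000000, 0.000000)
  k3: at (x, y) = (0.625000, -0.950000), (dx/dtau, dy/dtau) = (-1.250000, -1.500000); Gamma_xxx = 0.000000, Gamma_xxy = 0.000000, Gamma_xyy = 0.000000, Gamma_yxx = 0.000000, Gamma_yxy = 0.000000, Gamma_yyy = 0.000000; k3 = (-1.250000, -1.500000, 0.000000, 0.000000)
  k4: at (x, y) = (0.500000, -1.100000), (dx/dtau, dy/dtau) = (-1.250000, -1.500000); Gamma_xxx = 0.000000, Gamma_xxy = 0.000000, Gamma_xyy = 0.000000, Gamma_yxx = 0.000000, Gamma_yxy = 0.000000, Gamma_yyy = 0.000000; k4 = (-1.250000, -1.500000, 0.000000, 0.000000)
  Y <- Y + (h/6)(k1 + 2k2 + 2k3 + k4): x = 0.5000, y = -1.1000, dx/dtau = -1.2500, dy/dtau = -1.5000

Answer: x = 0.5000, y = -1.1000, dx/dtau = -1.2500, dy/dtau = -1.5000


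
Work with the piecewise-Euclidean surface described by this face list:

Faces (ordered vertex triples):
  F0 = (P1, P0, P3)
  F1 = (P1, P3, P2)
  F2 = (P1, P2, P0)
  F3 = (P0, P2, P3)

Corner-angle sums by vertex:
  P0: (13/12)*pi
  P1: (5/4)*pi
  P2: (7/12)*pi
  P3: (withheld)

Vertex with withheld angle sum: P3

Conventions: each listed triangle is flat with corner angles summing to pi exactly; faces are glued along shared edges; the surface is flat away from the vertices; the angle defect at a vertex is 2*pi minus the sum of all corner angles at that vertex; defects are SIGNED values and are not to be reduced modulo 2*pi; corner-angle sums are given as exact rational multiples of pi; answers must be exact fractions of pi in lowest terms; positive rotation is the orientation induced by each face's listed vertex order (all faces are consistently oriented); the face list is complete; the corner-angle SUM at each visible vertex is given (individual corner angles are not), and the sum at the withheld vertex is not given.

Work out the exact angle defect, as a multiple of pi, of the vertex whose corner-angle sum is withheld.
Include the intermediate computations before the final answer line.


V = 4, E = 6, F = 4; chi = V - E + F = 2
Gauss-Bonnet: total defect = 2*pi*chi = 4*pi; visible defects sum to (37/12)*pi

Answer: defect(P3) = (11/12)*pi


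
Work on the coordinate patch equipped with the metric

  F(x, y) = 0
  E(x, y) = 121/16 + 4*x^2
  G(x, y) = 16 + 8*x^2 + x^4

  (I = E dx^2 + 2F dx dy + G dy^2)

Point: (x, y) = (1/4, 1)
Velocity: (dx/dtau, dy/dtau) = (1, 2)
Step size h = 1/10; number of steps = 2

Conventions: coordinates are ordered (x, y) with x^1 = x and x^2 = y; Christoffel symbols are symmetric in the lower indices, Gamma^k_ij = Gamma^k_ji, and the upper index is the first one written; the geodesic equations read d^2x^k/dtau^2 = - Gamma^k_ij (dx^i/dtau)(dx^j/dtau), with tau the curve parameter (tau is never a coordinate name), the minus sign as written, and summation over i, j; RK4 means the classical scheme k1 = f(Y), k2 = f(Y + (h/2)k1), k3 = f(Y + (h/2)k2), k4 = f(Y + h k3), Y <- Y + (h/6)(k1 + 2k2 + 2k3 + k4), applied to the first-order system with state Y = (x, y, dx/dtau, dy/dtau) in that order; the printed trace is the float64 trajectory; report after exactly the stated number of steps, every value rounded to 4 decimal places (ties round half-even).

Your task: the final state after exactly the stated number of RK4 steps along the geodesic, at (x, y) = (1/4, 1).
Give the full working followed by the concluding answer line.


f(Y) = (dx/dtau, dy/dtau, -Gamma^x_ij Y'^i Y'^j, -Gamma^y_ij Y'^i Y'^j) with the Gammas evaluated at the stage position; h = 0.100000; intermediate values shown to 6 dp
step 0: x = 0.2500, y = 1.0000, dx/dtau = 1.0000, dy/dtau = 2.0000
step 1:
  k1: at (x, y) = (0.250000, 1.000000), (dx/dtau, dy/dtau) = (1.000000, 2.000000); Gamma_xxx = 0.128000, Gamma_xxy = 0.000000, Gamma_xyy = -0.260000, Gamma_yxx = 0.000000, Gamma_yxy = 0.123077, Gamma_yyy = 0.000000; k1 = (1.000000, 2.000000, 0.912000, -0.492308)
  k2: at (x, y) = (0.300000, 1.100000), (dx/dtau, dy/dtau) = (1.045600, 1.975385); Gamma_xxx = 0.151467, Gamma_xxy = 0.000000, Gamma_xyy = -0.309751, Gamma_yxx = 0.000000, Gamma_yxy = 0.146699, Gamma_yyy = 0.000000; k2 = (1.045600, 1.975385, 1.043096, -0.606004)
  k3: at (x, y) = (0.302280, 1.098769), (dx/dtau, dy/dtau) = (1.052155, 1.969700); Gamma_xxx = 0.152513, Gamma_xxy = 0.000000, Gamma_xyy = -0.311993, Gamma_yxx = 0.000000, Gamma_yxy = 0.147765, Gamma_yyy = 0.000000; k3 = (1.052155, 1.969700, 1.041610, -0.612463)
  k4: at (x, y) = (0.355215, 1.196970), (dx/dtau, dy/dtau) = (1.104161, 1.938754); Gamma_xxx = 0.176128, Gamma_xxy = 0.000000, Gamma_xyy = -0.363368, Gamma_yxx = 0.000000, Gamma_yxy = 0.172177, Gamma_yyy = 0.000000; k4 = (1.104161, 1.938754, 1.151084, -0.737155)
  Y <- Y + (h/6)(k1 + 2k2 + 2k3 + k4): x = 0.3550, y = 1.1971, dx/dtau = 1.1039, dy/dtau = 1.9389
step 2:
  k1: at (x, y) = (0.354995, 1.197149), (dx/dtau, dy/dtau) = (1.103875, 1.938893); Gamma_xxx = 0.176032, Gamma_xxy = 0.000000, Gamma_xyy = -0.363156, Gamma_yxx = 0.000000, Gamma_yxy = 0.172076, Gamma_yyy = 0.000000; k1 = (1.103875, 1.938893, 1.150713, -0.736587)
  k2: at (x, y) = (0.410188, 1.294093), (dx/dtau, dy/dtau) = (1.161411, 1.902064); Gamma_xxx = 0.199229, Gamma_xxy = 0.000000, Gamma_xyy = -0.415218, Gamma_yxx = 0.000000, Gamma_yxy = 0.196815, Gamma_yyy = 0.000000; k2 = (1.161411, 1.902064, 1.233462, -0.869561)
  k3: at (x, y) = (0.413065, 1.292252), (dx/dtau, dy/dtau) = (1.165548, 1.895415); Gamma_xxx = 0.200396, Gamma_xxy = 0.000000, Gamma_xyy = -0.417887, Gamma_yxx = 0.000000, Gamma_yxy = 0.198083, Gamma_yyy = 0.000000; k3 = (1.165548, 1.895415, 1.229064, -0.875210)
  k4: at (x, y) = (0.471549, 1.386690), (dx/dtau, dy/dtau) = (1.226781, 1.851372); Gamma_xxx = 0.223168, Gamma_xxy = 0.000000, Gamma_xyy = -0.471147, Gamma_yxx = 0.000000, Gamma_yxy = 0.223358, Gamma_yyy = 0.000000; k4 = (1.226781, 1.851372, 1.279027, -1.014595)
  Y <- Y + (h/6)(k1 + 2k2 + 2k3 + k4): x = 0.4714, y = 1.3869, dx/dtau = 1.2265, dy/dtau = 1.8515

Answer: x = 0.4714, y = 1.3869, dx/dtau = 1.2265, dy/dtau = 1.8515


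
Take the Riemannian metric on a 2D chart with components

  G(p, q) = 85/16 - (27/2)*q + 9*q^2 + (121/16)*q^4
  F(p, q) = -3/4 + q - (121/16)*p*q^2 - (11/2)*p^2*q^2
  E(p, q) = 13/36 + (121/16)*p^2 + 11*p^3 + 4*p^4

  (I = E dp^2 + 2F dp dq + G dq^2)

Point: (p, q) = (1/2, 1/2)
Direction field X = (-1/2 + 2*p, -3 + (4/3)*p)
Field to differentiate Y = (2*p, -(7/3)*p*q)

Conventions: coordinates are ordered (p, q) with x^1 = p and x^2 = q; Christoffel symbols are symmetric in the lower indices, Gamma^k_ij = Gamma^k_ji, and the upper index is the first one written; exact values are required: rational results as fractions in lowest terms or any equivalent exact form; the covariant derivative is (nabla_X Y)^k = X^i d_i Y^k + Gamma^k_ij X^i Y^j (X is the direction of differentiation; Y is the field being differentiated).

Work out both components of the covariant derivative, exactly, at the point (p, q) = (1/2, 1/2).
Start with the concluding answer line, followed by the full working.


Answer: (nabla_X Y)^p = -10136/12043, (nabla_X Y)^q = -744725/433548

E = 2233/576, F = -197/128, G = 329/256 at the point
E_p = 285/16, E_q = 0, F_p = -209/64, F_q = -133/32, G_p = 0, G_q = -23/32
EG - F^2 = 12043/4608;  g^inv = (4608/12043) * [[329/256, 197/128], [197/128, 2233/576]]
first-kind symbols [ij,l] = (1/2)(d_i g_jl + d_j g_il - d_l g_ij): [pp,p] = E_p/2 = 285/32, [pp,q] = F_p - E_q/2 = -209/64, [pq,p] = E_q/2 = 0, [pq,q] = G_p/2 = 0, [qq,p] = F_q - G_p/2 = -133/32, [qq,q] = G_q/2 = -23/64
Gamma^p_ij = (G*[ij,p] - F*[ij,q])/(EG - F^2), Gamma^q_ij = (E*[ij,q] - F*[ij,p])/(EG - F^2)
Gamma_ppp = 29583/12043, Gamma_ppq = 0, Gamma_pqq = -27162/12043, Gamma_qpp = 4826/12043, Gamma_qpq = 0, Gamma_qqq = -35896/12043
X = (1/2, -7/3), Y = (1, -7/12) at the point


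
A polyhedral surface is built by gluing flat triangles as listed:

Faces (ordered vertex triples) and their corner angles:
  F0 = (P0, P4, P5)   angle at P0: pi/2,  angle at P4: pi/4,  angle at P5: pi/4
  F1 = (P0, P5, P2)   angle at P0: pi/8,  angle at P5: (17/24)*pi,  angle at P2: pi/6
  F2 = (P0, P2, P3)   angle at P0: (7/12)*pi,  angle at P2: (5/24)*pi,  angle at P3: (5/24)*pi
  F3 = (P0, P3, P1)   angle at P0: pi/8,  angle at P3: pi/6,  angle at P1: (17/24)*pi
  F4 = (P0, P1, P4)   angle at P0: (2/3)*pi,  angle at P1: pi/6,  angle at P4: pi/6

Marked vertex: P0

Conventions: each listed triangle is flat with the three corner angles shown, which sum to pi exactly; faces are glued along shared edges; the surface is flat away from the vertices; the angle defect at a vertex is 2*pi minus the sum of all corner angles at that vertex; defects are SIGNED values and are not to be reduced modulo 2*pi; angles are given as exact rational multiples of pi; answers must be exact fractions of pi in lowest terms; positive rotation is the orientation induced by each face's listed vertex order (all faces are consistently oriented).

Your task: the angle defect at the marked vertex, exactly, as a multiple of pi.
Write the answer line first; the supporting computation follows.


Answer: defect(P0) = 0

Sum of corner angles at P0: 2*pi
defect = 2*pi - 2*pi


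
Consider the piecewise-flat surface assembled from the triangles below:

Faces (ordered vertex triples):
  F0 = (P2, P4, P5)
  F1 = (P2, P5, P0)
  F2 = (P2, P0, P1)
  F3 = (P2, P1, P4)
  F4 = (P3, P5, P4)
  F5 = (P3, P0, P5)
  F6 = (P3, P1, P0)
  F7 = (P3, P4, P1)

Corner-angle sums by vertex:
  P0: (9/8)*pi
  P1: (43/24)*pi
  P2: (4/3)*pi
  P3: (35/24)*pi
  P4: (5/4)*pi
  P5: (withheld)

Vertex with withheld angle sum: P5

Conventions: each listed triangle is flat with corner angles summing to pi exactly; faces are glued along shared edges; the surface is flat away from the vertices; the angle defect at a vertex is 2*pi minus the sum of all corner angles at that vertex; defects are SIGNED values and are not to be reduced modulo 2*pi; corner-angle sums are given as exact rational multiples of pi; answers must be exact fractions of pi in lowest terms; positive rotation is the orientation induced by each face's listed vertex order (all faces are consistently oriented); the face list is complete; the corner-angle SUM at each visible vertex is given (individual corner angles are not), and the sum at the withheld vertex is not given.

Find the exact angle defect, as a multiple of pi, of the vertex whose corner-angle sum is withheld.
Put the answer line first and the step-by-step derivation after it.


Answer: defect(P5) = (23/24)*pi

V = 6, E = 12, F = 8; chi = V - E + F = 2
Gauss-Bonnet: total defect = 2*pi*chi = 4*pi; visible defects sum to (73/24)*pi


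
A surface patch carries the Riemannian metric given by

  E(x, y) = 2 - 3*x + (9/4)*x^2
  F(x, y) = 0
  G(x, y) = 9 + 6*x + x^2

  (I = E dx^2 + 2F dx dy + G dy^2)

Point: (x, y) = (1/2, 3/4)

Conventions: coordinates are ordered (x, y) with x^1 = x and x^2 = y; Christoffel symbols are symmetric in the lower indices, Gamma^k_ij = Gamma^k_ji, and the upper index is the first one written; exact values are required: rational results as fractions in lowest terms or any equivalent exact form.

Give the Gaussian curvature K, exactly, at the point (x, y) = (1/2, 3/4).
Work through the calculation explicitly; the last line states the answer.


E = 17/16, F = 0, G = 49/4, EG - F^2 = 833/64 at the point
E_x = -3/4, E_y = 0, F_x = 0, F_y = 0, G_x = 7, G_y = 0
E_yy = 0, F_xy = 0, G_xx = 2
Brioschi: K = (det M1 - det M2) / (EG - F^2)^2 with the standard first/second-derivative matrices M1, M2.
M1 = [[-E_yy/2 + F_xy - G_xx/2, E_x/2, F_x - E_y/2], [F_y - G_x/2, E, F], [G_y/2, F, G]] = [[-1, -3/8, 0], [-7/2, 17/16, 0], [0, 0, 49/4]]; det M1 = -931/32
M2 = [[0, E_y/2, G_x/2], [E_y/2, E, F], [G_x/2, F, G]] = [[0, 0, 7/2], [0, 17/16, 0], [7/2, 0, 49/4]]; det M2 = -833/64
det M1 - det M2 = -1029/64; K = -1029/64 / (833/64)^2 = -192/2023

Answer: K = -192/2023


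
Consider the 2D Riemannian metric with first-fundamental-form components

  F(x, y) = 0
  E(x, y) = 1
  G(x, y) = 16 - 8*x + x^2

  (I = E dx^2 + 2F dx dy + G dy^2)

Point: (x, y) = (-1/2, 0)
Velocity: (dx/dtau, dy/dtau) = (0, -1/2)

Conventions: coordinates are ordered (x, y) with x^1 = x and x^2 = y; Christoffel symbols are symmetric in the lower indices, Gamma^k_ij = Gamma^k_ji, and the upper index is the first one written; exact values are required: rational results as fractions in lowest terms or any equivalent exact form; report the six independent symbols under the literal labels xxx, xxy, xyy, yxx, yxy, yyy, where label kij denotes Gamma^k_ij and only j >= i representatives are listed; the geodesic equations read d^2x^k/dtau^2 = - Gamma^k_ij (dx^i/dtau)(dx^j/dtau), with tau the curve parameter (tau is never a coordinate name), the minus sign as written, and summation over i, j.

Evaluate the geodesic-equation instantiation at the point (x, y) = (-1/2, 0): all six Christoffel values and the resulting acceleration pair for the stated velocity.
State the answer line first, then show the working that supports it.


Answer: Gamma_xxx = 0, Gamma_xxy = 0, Gamma_xyy = 9/2, Gamma_yxx = 0, Gamma_yxy = -2/9, Gamma_yyy = 0; accelerations (d^2x/dtau^2, d^2y/dtau^2) = (-9/8, 0)

E = 1, F = 0, G = 81/4 at the point
E_x = 0, E_y = 0, F_x = 0, F_y = 0, G_x = -9, G_y = 0
EG - F^2 = 81/4;  g^inv = (4/81) * [[81/4, 0], [0, 1]]
first-kind symbols [ij,l] = (1/2)(d_i g_jl + d_j g_il - d_l g_ij): [xx,x] = E_x/2 = 0, [xx,y] = F_x - E_y/2 = 0, [xy,x] = E_y/2 = 0, [xy,y] = G_x/2 = -9/2, [yy,x] = F_y - G_x/2 = 9/2, [yy,y] = G_y/2 = 0
Gamma^x_ij = (G*[ij,x] - F*[ij,y])/(EG - F^2), Gamma^y_ij = (E*[ij,y] - F*[ij,x])/(EG - F^2)
Gamma_xxx = 0, Gamma_xxy = 0, Gamma_xyy = 9/2, Gamma_yxx = 0, Gamma_yxy = -2/9, Gamma_yyy = 0
d^2x/dtau^2 = -(Gamma_xxx*(0)^2 + 2*Gamma_xxy*(0)*(-1/2) + Gamma_xyy*(-1/2)^2) = -9/8
d^2y/dtau^2 = -(Gamma_yxx*(0)^2 + 2*Gamma_yxy*(0)*(-1/2) + Gamma_yyy*(-1/2)^2) = 0


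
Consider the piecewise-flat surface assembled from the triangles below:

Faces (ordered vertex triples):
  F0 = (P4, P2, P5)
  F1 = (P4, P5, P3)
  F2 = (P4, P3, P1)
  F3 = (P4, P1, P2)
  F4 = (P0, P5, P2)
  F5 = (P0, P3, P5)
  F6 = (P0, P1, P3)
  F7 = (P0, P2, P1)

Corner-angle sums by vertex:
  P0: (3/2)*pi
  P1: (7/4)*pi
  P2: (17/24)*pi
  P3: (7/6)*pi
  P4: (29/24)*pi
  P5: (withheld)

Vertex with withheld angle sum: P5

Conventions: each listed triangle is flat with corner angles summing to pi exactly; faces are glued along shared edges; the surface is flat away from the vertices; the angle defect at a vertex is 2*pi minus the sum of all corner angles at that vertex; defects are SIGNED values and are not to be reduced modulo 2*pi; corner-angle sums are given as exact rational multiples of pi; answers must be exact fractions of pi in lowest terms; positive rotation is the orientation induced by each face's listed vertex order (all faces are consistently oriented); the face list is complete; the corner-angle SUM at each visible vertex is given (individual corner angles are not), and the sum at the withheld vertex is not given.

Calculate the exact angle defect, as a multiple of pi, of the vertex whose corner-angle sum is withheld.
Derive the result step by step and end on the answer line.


V = 6, E = 12, F = 8; chi = V - E + F = 2
Gauss-Bonnet: total defect = 2*pi*chi = 4*pi; visible defects sum to (11/3)*pi

Answer: defect(P5) = pi/3


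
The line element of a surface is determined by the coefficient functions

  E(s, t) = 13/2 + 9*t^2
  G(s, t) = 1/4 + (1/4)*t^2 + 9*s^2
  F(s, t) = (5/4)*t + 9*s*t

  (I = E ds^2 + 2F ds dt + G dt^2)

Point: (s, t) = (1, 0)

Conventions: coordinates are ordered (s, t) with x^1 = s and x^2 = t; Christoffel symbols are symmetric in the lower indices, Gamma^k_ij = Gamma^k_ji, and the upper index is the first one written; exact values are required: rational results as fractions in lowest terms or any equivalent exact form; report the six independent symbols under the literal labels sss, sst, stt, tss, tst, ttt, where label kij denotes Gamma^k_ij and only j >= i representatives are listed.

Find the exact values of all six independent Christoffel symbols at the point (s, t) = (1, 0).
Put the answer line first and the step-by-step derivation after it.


Answer: Gamma_sss = 0, Gamma_sst = 0, Gamma_stt = 5/26, Gamma_tss = 0, Gamma_tst = 36/37, Gamma_ttt = 0

E = 13/2, F = 0, G = 37/4 at the point
E_s = 0, E_t = 0, F_s = 0, F_t = 41/4, G_s = 18, G_t = 0
EG - F^2 = 481/8;  g^inv = (8/481) * [[37/4, 0], [0, 13/2]]
first-kind symbols [ij,l] = (1/2)(d_i g_jl + d_j g_il - d_l g_ij): [ss,s] = E_s/2 = 0, [ss,t] = F_s - E_t/2 = 0, [st,s] = E_t/2 = 0, [st,t] = G_s/2 = 9, [tt,s] = F_t - G_s/2 = 5/4, [tt,t] = G_t/2 = 0
Gamma^s_ij = (G*[ij,s] - F*[ij,t])/(EG - F^2), Gamma^t_ij = (E*[ij,t] - F*[ij,s])/(EG - F^2)


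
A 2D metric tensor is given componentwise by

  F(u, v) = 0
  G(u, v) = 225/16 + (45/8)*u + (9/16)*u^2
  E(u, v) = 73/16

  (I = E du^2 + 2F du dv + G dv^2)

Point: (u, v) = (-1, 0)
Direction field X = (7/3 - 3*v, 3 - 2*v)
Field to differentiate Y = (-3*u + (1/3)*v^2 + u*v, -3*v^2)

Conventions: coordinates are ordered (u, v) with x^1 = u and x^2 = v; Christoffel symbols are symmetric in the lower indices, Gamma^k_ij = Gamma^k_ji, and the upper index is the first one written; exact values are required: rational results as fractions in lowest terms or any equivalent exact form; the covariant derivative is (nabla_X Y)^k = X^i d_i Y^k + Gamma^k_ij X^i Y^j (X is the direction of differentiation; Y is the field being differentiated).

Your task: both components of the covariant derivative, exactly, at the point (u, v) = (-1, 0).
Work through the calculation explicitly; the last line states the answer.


E = 73/16, F = 0, G = 9 at the point
E_u = 0, E_v = 0, F_u = 0, F_v = 0, G_u = 9/2, G_v = 0
EG - F^2 = 657/16;  g^inv = (16/657) * [[9, 0], [0, 73/16]]
first-kind symbols [ij,l] = (1/2)(d_i g_jl + d_j g_il - d_l g_ij): [uu,u] = E_u/2 = 0, [uu,v] = F_u - E_v/2 = 0, [uv,u] = E_v/2 = 0, [uv,v] = G_u/2 = 9/4, [vv,u] = F_v - G_u/2 = -9/4, [vv,v] = G_v/2 = 0
Gamma^u_ij = (G*[ij,u] - F*[ij,v])/(EG - F^2), Gamma^v_ij = (E*[ij,v] - F*[ij,u])/(EG - F^2)
Gamma_uuu = 0, Gamma_uuv = 0, Gamma_uvv = -36/73, Gamma_vuu = 0, Gamma_vuv = 1/4, Gamma_vvv = 0
X = (7/3, 3), Y = (3, 0) at the point

Answer: (nabla_X Y)^u = -10, (nabla_X Y)^v = 9/4


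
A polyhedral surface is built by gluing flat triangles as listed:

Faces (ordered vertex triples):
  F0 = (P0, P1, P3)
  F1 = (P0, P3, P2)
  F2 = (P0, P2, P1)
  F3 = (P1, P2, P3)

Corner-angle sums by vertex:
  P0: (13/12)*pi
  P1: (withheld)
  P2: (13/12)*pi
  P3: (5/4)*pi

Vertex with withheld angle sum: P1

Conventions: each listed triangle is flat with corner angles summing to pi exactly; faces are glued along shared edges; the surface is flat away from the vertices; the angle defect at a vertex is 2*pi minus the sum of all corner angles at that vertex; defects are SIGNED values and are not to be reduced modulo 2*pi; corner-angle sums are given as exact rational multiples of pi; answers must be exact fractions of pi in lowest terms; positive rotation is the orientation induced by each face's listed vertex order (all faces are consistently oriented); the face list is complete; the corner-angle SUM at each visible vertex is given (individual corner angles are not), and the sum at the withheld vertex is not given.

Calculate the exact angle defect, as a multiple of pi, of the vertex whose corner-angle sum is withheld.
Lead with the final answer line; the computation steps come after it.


Answer: defect(P1) = (17/12)*pi

V = 4, E = 6, F = 4; chi = V - E + F = 2
Gauss-Bonnet: total defect = 2*pi*chi = 4*pi; visible defects sum to (31/12)*pi


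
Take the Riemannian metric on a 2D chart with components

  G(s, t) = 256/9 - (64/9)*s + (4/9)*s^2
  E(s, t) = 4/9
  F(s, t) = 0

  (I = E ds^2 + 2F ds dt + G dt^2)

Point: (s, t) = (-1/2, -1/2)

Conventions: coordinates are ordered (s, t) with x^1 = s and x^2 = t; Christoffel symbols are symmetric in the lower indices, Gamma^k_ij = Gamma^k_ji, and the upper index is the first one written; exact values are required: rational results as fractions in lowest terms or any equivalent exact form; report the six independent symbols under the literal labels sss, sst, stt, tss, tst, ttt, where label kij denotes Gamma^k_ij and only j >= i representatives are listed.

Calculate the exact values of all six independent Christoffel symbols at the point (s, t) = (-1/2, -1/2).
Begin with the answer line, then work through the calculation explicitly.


Answer: Gamma_sss = 0, Gamma_sst = 0, Gamma_stt = 17/2, Gamma_tss = 0, Gamma_tst = -2/17, Gamma_ttt = 0

E = 4/9, F = 0, G = 289/9 at the point
E_s = 0, E_t = 0, F_s = 0, F_t = 0, G_s = -68/9, G_t = 0
EG - F^2 = 1156/81;  g^inv = (81/1156) * [[289/9, 0], [0, 4/9]]
first-kind symbols [ij,l] = (1/2)(d_i g_jl + d_j g_il - d_l g_ij): [ss,s] = E_s/2 = 0, [ss,t] = F_s - E_t/2 = 0, [st,s] = E_t/2 = 0, [st,t] = G_s/2 = -34/9, [tt,s] = F_t - G_s/2 = 34/9, [tt,t] = G_t/2 = 0
Gamma^s_ij = (G*[ij,s] - F*[ij,t])/(EG - F^2), Gamma^t_ij = (E*[ij,t] - F*[ij,s])/(EG - F^2)


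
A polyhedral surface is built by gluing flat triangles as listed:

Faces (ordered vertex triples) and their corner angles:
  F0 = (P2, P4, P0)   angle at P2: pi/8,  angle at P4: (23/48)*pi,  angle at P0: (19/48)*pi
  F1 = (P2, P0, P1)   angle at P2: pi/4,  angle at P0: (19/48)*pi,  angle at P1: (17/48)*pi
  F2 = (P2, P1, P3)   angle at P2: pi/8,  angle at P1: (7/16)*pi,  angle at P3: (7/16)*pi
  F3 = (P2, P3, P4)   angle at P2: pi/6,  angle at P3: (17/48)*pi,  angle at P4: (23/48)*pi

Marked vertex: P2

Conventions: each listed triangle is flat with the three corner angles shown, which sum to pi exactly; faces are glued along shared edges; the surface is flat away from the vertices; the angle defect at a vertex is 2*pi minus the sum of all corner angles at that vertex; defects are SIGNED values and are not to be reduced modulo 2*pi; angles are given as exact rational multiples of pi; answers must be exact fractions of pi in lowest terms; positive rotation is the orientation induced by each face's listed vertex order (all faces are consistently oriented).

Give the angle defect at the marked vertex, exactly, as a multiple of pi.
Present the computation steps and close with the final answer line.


Sum of corner angles at P2: (2/3)*pi
defect = 2*pi - (2/3)*pi

Answer: defect(P2) = (4/3)*pi


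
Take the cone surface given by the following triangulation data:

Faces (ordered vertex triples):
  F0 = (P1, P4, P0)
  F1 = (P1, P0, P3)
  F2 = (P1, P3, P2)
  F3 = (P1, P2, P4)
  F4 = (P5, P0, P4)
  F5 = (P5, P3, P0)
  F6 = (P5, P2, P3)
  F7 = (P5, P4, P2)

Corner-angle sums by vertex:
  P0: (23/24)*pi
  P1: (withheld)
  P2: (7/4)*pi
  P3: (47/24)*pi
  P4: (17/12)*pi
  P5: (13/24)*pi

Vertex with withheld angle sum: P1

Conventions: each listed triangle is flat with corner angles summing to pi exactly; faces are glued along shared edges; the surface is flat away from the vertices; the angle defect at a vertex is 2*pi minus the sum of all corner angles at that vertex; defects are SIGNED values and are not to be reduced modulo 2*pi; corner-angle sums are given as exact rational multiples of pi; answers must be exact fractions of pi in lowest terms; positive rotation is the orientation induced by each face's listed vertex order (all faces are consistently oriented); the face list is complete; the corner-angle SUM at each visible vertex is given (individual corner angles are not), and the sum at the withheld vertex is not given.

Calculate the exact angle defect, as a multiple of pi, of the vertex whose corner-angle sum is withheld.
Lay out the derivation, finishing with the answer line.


V = 6, E = 12, F = 8; chi = V - E + F = 2
Gauss-Bonnet: total defect = 2*pi*chi = 4*pi; visible defects sum to (27/8)*pi

Answer: defect(P1) = (5/8)*pi


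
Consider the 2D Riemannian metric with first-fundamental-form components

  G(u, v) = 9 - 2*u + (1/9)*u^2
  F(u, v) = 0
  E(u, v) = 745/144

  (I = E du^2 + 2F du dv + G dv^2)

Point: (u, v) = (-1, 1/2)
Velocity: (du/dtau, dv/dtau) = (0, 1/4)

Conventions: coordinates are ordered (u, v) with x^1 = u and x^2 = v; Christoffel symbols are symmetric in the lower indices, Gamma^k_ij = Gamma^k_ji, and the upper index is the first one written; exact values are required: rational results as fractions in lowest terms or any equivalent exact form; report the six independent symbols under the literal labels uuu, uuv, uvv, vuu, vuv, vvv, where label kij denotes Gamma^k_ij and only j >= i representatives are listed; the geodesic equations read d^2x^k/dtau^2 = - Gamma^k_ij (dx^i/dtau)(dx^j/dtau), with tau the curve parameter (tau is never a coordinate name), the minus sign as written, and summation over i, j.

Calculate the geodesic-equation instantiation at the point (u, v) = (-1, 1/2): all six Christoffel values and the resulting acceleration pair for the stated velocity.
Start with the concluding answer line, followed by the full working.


Answer: Gamma_uuu = 0, Gamma_uuv = 0, Gamma_uvv = 32/149, Gamma_vuu = 0, Gamma_vuv = -1/10, Gamma_vvv = 0; accelerations (d^2u/dtau^2, d^2v/dtau^2) = (-2/149, 0)

E = 745/144, F = 0, G = 100/9 at the point
E_u = 0, E_v = 0, F_u = 0, F_v = 0, G_u = -20/9, G_v = 0
EG - F^2 = 18625/324;  g^inv = (324/18625) * [[100/9, 0], [0, 745/144]]
first-kind symbols [ij,l] = (1/2)(d_i g_jl + d_j g_il - d_l g_ij): [uu,u] = E_u/2 = 0, [uu,v] = F_u - E_v/2 = 0, [uv,u] = E_v/2 = 0, [uv,v] = G_u/2 = -10/9, [vv,u] = F_v - G_u/2 = 10/9, [vv,v] = G_v/2 = 0
Gamma^u_ij = (G*[ij,u] - F*[ij,v])/(EG - F^2), Gamma^v_ij = (E*[ij,v] - F*[ij,u])/(EG - F^2)
Gamma_uuu = 0, Gamma_uuv = 0, Gamma_uvv = 32/149, Gamma_vuu = 0, Gamma_vuv = -1/10, Gamma_vvv = 0
d^2u/dtau^2 = -(Gamma_uuu*(0)^2 + 2*Gamma_uuv*(0)*(1/4) + Gamma_uvv*(1/4)^2) = -2/149
d^2v/dtau^2 = -(Gamma_vuu*(0)^2 + 2*Gamma_vuv*(0)*(1/4) + Gamma_vvv*(1/4)^2) = 0


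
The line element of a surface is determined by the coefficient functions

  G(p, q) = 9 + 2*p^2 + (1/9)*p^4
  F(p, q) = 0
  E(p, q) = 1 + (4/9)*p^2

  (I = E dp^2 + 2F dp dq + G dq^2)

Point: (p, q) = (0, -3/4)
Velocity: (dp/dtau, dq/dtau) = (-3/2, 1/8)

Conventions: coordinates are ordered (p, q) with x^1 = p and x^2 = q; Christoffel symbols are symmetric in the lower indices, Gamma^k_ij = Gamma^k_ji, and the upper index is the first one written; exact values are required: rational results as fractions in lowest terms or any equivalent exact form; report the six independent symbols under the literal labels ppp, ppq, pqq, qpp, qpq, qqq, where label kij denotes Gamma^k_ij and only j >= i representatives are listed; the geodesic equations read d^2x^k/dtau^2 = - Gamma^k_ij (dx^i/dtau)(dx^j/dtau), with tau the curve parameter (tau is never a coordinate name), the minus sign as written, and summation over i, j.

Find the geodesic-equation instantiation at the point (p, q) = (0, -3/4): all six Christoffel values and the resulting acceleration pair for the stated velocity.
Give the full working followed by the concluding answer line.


E = 1, F = 0, G = 9 at the point
E_p = 0, E_q = 0, F_p = 0, F_q = 0, G_p = 0, G_q = 0
EG - F^2 = 9;  g^inv = (1/9) * [[9, 0], [0, 1]]
first-kind symbols [ij,l] = (1/2)(d_i g_jl + d_j g_il - d_l g_ij): [pp,p] = E_p/2 = 0, [pp,q] = F_p - E_q/2 = 0, [pq,p] = E_q/2 = 0, [pq,q] = G_p/2 = 0, [qq,p] = F_q - G_p/2 = 0, [qq,q] = G_q/2 = 0
Gamma^p_ij = (G*[ij,p] - F*[ij,q])/(EG - F^2), Gamma^q_ij = (E*[ij,q] - F*[ij,p])/(EG - F^2)
Gamma_ppp = 0, Gamma_ppq = 0, Gamma_pqq = 0, Gamma_qpp = 0, Gamma_qpq = 0, Gamma_qqq = 0
d^2p/dtau^2 = -(Gamma_ppp*(-3/2)^2 + 2*Gamma_ppq*(-3/2)*(1/8) + Gamma_pqq*(1/8)^2) = 0
d^2q/dtau^2 = -(Gamma_qpp*(-3/2)^2 + 2*Gamma_qpq*(-3/2)*(1/8) + Gamma_qqq*(1/8)^2) = 0

Answer: Gamma_ppp = 0, Gamma_ppq = 0, Gamma_pqq = 0, Gamma_qpp = 0, Gamma_qpq = 0, Gamma_qqq = 0; accelerations (d^2p/dtau^2, d^2q/dtau^2) = (0, 0)


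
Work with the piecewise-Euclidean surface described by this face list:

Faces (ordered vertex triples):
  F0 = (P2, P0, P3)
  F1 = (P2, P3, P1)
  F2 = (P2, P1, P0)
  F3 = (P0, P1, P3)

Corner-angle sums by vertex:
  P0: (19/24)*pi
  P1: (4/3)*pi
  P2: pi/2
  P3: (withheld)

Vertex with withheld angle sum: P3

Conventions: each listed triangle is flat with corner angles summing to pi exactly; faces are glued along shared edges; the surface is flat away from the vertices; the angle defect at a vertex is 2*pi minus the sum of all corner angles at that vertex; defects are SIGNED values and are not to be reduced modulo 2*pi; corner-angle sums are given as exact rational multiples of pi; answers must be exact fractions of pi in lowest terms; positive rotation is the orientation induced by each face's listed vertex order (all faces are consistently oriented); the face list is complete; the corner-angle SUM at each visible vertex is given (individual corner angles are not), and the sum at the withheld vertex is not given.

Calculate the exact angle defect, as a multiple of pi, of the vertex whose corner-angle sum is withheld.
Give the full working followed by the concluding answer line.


V = 4, E = 6, F = 4; chi = V - E + F = 2
Gauss-Bonnet: total defect = 2*pi*chi = 4*pi; visible defects sum to (27/8)*pi

Answer: defect(P3) = (5/8)*pi


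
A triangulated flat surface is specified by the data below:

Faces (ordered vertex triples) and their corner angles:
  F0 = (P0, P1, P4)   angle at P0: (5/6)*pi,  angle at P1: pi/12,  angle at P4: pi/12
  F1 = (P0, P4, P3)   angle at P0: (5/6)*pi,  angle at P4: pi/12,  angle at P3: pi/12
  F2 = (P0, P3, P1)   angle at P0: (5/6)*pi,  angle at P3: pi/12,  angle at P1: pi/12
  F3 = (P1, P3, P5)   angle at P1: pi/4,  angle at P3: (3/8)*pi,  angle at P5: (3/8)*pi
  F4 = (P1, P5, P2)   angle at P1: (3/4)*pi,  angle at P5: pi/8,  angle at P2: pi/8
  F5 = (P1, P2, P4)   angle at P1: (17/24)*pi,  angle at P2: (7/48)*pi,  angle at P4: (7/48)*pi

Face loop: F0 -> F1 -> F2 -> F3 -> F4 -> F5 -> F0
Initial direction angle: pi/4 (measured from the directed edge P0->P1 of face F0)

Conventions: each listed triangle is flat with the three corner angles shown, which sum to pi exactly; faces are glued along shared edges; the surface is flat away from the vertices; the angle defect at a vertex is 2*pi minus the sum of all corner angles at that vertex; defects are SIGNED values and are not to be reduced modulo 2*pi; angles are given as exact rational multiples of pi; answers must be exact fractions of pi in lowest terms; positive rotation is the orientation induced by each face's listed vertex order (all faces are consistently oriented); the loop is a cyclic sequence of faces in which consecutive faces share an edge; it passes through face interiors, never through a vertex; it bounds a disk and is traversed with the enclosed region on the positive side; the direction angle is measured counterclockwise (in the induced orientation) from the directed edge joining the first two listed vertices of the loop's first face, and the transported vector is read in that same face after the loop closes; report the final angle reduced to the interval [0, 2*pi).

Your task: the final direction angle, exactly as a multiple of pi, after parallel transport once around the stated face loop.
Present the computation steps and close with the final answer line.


enclosed vertex P0: corner angles sum to (5/2)*pi, defect = 2*pi - (5/2)*pi = -pi/2
enclosed vertex P1: corner angles sum to (15/8)*pi, defect = 2*pi - (15/8)*pi = pi/8
transport around the loop rotates by the sum of enclosed defects; add to the initial angle mod 2*pi
final angle = pi/4 - (3/8)*pi = (15/8)*pi (mod 2*pi)

Answer: final direction angle = (15/8)*pi


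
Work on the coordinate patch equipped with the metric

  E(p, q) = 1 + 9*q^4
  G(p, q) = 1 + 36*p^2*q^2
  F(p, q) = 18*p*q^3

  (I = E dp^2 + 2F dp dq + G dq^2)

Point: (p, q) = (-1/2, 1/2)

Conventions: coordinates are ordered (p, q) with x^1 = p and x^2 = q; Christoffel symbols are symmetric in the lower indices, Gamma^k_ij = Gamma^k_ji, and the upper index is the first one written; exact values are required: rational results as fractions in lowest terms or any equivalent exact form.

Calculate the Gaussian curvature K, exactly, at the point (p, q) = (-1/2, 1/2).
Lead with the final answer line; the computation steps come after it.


Answer: K = -2304/3721

E = 25/16, F = -9/8, G = 13/4, EG - F^2 = 61/16 at the point
E_p = 0, E_q = 9/2, F_p = 9/4, F_q = -27/4, G_p = -9, G_q = 9
E_qq = 27, F_pq = 27/2, G_pp = 18
K follows from Brioschi's formula, (det M1 - det M2)/(EG - F^2)^2.
M1 = [[-E_qq/2 + F_pq - G_pp/2, E_p/2, F_p - E_q/2], [F_q - G_p/2, E, F], [G_q/2, F, G]] = [[-9, 0, 0], [-9/4, 25/16, -9/8], [9/2, -9/8, 13/4]]; det M1 = -549/16
M2 = [[0, E_q/2, G_p/2], [E_q/2, E, F], [G_p/2, F, G]] = [[0, 9/4, -9/2], [9/4, 25/16, -9/8], [-9/2, -9/8, 13/4]]; det M2 = -405/16
det M1 - det M2 = -9; K = -9 / (61/16)^2 = -2304/3721


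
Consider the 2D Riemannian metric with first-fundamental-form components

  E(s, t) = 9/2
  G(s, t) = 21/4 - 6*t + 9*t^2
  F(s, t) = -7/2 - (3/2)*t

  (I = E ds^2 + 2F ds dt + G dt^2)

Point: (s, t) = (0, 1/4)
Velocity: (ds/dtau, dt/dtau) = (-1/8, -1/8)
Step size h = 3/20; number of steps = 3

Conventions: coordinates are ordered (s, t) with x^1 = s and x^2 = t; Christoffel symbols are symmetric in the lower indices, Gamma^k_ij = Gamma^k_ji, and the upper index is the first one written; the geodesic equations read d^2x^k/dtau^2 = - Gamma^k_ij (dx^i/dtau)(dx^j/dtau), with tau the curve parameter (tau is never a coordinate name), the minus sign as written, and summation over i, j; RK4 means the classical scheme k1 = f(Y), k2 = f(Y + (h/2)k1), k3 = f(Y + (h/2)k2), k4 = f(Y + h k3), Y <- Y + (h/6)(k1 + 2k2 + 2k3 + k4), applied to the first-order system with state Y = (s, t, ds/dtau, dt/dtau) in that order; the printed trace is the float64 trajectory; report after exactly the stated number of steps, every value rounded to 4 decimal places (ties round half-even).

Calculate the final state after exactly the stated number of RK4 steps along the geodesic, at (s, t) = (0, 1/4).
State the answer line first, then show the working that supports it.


Answer: s = -0.0531, t = 0.1968, ds/dtau = -0.1118, dt/dtau = -0.1119

f(Y) = (ds/dtau, dt/dtau, -Gamma^s_ij Y'^i Y'^j, -Gamma^t_ij Y'^i Y'^j) with the Gammas evaluated at the stage position; h = 0.150000; intermediate values shown to 6 dp
step 0: s = 0.0000, t = 0.2500, ds/dtau = -0.1250, dt/dtau = -0.1250
step 1:
  k1: at (s, t) = (0.000000, 0.250000), (ds/dtau, dt/dtau) = (-0.125000, -0.125000); Gamma_sss = 0.000000, Gamma_sst = 0.000000, Gamma_stt = -2.135231, Gamma_tss = 0.000000, Gamma_tst = 0.000000, Gamma_ttt = -2.092527; k1 = (-0.125000, -0.125000, 0.033363, 0.032696)
  k2: at (s, t) = (-0.009375, 0.240625), (ds/dtau, dt/dtau) = (-0.122498, -0.122548); Gamma_sss = 0.000000, Gamma_sst = 0.000000, Gamma_stt = -2.127018, Gamma_tss = 0.000000, Gamma_tst = 0.000000, Gamma_ttt = -2.090575; k2 = (-0.122498, -0.122548, 0.031943, 0.031396)
  k3: at (s, t) = (-0.009187, 0.240809), (ds/dtau, dt/dtau) = (-0.122604, -0.122645); Gamma_sss = 0.000000, Gamma_sst = 0.000000, Gamma_stt = -2.127203, Gamma_tss = 0.000000, Gamma_tst = 0.000000, Gamma_ttt = -2.090642; k3 = (-0.122604, -0.122645, 0.031997, 0.031447)
  k4: at (s, t) = (-0.018391, 0.231603), (ds/dtau, dt/dtau) = (-0.120200, -0.120283); Gamma_sss = 0.000000, Gamma_sst = 0.000000, Gamma_stt = -2.116851, Gamma_tss = 0.000000, Gamma_tst = 0.000000, Gamma_ttt = -2.086037; k4 = (-0.120200, -0.120283, 0.030627, 0.030181)
  Y <- Y + (h/6)(k1 + 2k2 + 2k3 + k4): s = -0.0184, t = 0.2316, ds/dtau = -0.1202, dt/dtau = -0.1203
step 2:
  k1: at (s, t) = (-0.018385, 0.231608), (ds/dtau, dt/dtau) = (-0.120203, -0.120286); Gamma_sss = 0.000000, Gamma_sst = 0.000000, Gamma_stt = -2.116857, Gamma_tss = 0.000000, Gamma_tst = 0.000000, Gamma_ttt = -2.086040; k1 = (-0.120203, -0.120286, 0.030628, 0.030182)
  k2: at (s, t) = (-0.027400, 0.222587), (ds/dtau, dt/dtau) = (-0.117906, -0.118022); Gamma_sss = 0.000000, Gamma_sst = 0.000000, Gamma_stt = -2.104752, Gamma_tss = 0.000000, Gamma_tst = 0.000000, Gamma_ttt = -2.079195; k2 = (-0.117906, -0.118022, 0.029318, 0.028962)
  k3: at (s, t) = (-0.027228, 0.222757), (ds/dtau, dt/dtau) = (-0.118004, -0.118114); Gamma_sss = 0.000000, Gamma_sst = 0.000000, Gamma_stt = -2.104996, Gamma_tss = 0.000000, Gamma_tst = 0.000000, Gamma_ttt = -2.079343; k3 = (-0.118004, -0.118114, 0.029367, 0.029009)
  k4: at (s, t) = (-0.036086, 0.213891), (ds/dtau, dt/dtau) = (-0.115798, -0.115935); Gamma_sss = 0.000000, Gamma_sst = 0.000000, Gamma_stt = -2.091482, Gamma_tss = 0.000000, Gamma_tst = 0.000000, Gamma_ttt = -2.070664; k4 = (-0.115798, -0.115935, 0.028111, 0.027831)
  Y <- Y + (h/6)(k1 + 2k2 + 2k3 + k4): s = -0.0361, t = 0.2139, ds/dtau = -0.1158, dt/dtau = -0.1159
step 3:
  k1: at (s, t) = (-0.036081, 0.213896), (ds/dtau, dt/dtau) = (-0.115801, -0.115937); Gamma_sss = 0.000000, Gamma_sst = 0.000000, Gamma_stt = -2.091490, Gamma_tss = 0.000000, Gamma_tst = 0.000000, Gamma_ttt = -2.070669; k1 = (-0.115801, -0.115937, 0.028113, 0.027833)
  k2: at (s, t) = (-0.044766, 0.205201), (ds/dtau, dt/dtau) = (-0.113692, -0.113850); Gamma_sss = 0.000000, Gamma_sst = 0.000000, Gamma_stt = -2.076857, Gamma_tss = 0.000000, Gamma_tst = 0.000000, Gamma_ttt = -2.060469; k2 = (-0.113692, -0.113850, 0.026920, 0.026707)
  k3: at (s, t) = (-0.044608, 0.205357), (ds/dtau, dt/dtau) = (-0.113782, -0.113934); Gamma_sss = 0.000000, Gamma_sst = 0.000000, Gamma_stt = -2.077131, Gamma_tss = 0.000000, Gamma_tst = 0.000000, Gamma_ttt = -2.060666; k3 = (-0.113782, -0.113934, 0.026963, 0.026749)
  k4: at (s, t) = (-0.053148, 0.196806), (ds/dtau, dt/dtau) = (-0.111756, -0.111925); Gamma_sss = 0.000000, Gamma_sst = 0.000000, Gamma_stt = -2.061609, Gamma_tss = 0.000000, Gamma_tst = 0.000000, Gamma_ttt = -2.049226; k4 = (-0.111756, -0.111925, 0.025826, 0.025671)
  Y <- Y + (h/6)(k1 + 2k2 + 2k3 + k4): s = -0.0531, t = 0.1968, ds/dtau = -0.1118, dt/dtau = -0.1119
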